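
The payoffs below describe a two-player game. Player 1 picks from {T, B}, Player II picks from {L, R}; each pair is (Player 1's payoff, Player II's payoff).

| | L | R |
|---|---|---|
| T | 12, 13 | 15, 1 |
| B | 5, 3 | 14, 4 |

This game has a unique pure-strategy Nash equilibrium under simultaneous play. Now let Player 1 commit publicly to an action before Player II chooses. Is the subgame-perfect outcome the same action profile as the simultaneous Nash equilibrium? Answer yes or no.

no

Player II best-responds to each possible Player 1 move:
- T: Player II compares 13, 1 and picks L; Player 1 would get 12.
- B: Player II compares 3, 4 and picks R; Player 1 would get 14.
Maximizing over 12, 14, Player 1 chooses B. Subgame-perfect outcome: (B, R) with payoffs (14, 4).
Now find the simultaneous Nash equilibrium.
Player 1's best replies: L→T; R→T.
Player II's best replies: T→L; B→R.
Only (T, L) has each player best-responding; Nash payoffs (12, 13).
Sequential outcome (B, R) differs from the Nash profile (T, L).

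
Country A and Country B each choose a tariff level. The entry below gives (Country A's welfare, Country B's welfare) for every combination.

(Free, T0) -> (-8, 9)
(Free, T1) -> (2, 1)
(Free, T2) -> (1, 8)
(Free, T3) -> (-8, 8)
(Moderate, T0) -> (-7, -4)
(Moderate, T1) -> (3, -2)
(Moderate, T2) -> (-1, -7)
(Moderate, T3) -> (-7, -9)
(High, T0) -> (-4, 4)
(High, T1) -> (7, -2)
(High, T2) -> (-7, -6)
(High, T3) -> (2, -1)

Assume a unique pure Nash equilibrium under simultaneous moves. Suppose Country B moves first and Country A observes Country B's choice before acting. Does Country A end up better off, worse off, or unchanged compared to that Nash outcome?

better off

Country A best-responds to each possible Country B move:
- T0 → Country A plays High (best of -8, -7, -4); Country B gets 4.
- T1 → Country A plays High (best of 2, 3, 7); Country B gets -2.
- T2 → Country A plays Free (best of 1, -1, -7); Country B gets 8.
- T3 → Country A plays High (best of -8, -7, 2); Country B gets -1.
Among 4, -2, 8, -1, the best is 8 at T2. Subgame-perfect outcome: (Free, T2) with payoffs (1, 8).
Under simultaneous play:
Country A's best replies: T0→High; T1→High; T2→Free; T3→High.
Country B's best replies: Free→T0; Moderate→T1; High→T0.
Only (High, T0) has each player best-responding; Nash payoffs (-4, 4).
Country A earns 1 sequentially versus -4 at the Nash outcome: better off.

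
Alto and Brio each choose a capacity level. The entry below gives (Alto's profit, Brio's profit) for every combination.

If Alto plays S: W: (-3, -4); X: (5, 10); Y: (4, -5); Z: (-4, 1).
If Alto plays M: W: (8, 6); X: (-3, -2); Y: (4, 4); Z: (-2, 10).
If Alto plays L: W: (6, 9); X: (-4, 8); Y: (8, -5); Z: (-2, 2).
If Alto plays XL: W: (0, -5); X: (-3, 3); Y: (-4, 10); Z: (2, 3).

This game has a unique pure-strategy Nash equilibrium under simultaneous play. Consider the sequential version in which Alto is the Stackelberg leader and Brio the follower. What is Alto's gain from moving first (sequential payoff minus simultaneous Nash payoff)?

Brio best-responds to each possible Alto move:
- S → Brio plays X (best of -4, 10, -5, 1); Alto gets 5.
- M → Brio plays Z (best of 6, -2, 4, 10); Alto gets -2.
- L → Brio plays W (best of 9, 8, -5, 2); Alto gets 6.
- XL → Brio plays Y (best of -5, 3, 10, 3); Alto gets -4.
Among 5, -2, 6, -4, the best is 6 at L. Subgame-perfect outcome: (L, W) with payoffs (6, 9).
For the simultaneous game, intersect best replies.
Alto's best replies: W→M; X→S; Y→L; Z→XL.
Brio's best replies: S→X; M→Z; L→W; XL→Y.
The unique mutual best reply is (S, X), giving (5, 10).
Alto's commitment gain: 6 − 5 = 1.

1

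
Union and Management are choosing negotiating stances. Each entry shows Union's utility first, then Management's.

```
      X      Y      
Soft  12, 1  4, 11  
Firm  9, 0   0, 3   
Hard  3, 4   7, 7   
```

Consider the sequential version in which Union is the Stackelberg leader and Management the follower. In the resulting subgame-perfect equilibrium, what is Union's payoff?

Work backward from Management's decision.
- Soft → Management plays Y (best of 1, 11); Union gets 4.
- Firm → Management plays Y (best of 0, 3); Union gets 0.
- Hard → Management plays Y (best of 4, 7); Union gets 7.
Maximizing over 4, 0, 7, Union chooses Hard. Subgame-perfect outcome: (Hard, Y) with payoffs (7, 7).

7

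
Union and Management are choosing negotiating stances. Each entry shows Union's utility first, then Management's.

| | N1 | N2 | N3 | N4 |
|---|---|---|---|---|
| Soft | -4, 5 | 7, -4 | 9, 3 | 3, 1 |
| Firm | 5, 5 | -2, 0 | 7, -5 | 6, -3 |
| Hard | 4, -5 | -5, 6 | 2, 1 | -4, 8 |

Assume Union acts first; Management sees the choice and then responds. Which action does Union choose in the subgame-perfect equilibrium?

Firm

Solve by backward induction (Union leads).
- Soft → Management plays N1 (best of 5, -4, 3, 1); Union gets -4.
- Firm → Management plays N1 (best of 5, 0, -5, -3); Union gets 5.
- Hard → Management plays N4 (best of -5, 6, 1, 8); Union gets -4.
Among -4, 5, -4, the best is 5 at Firm. Subgame-perfect outcome: (Firm, N1) with payoffs (5, 5).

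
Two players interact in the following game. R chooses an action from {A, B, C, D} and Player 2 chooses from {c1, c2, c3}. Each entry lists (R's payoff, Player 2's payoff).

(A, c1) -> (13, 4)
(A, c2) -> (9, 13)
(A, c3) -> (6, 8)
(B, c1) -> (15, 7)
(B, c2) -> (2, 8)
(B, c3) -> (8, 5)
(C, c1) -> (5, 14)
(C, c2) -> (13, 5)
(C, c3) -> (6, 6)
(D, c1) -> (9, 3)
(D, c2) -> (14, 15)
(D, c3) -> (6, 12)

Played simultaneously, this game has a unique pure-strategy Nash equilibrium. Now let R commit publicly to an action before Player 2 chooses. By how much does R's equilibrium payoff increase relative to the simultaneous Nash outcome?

Player 2 best-responds to each possible R move:
- A → Player 2 plays c2 (best of 4, 13, 8); R gets 9.
- B → Player 2 plays c2 (best of 7, 8, 5); R gets 2.
- C → Player 2 plays c1 (best of 14, 5, 6); R gets 5.
- D → Player 2 plays c2 (best of 3, 15, 12); R gets 14.
R's induced payoffs are 9, 2, 5, 14, so R commits to D. Subgame-perfect outcome: (D, c2) with payoffs (14, 15).
For the simultaneous game, intersect best replies.
R's best replies: c1→B; c2→D; c3→B.
Player 2's best replies: A→c2; B→c2; C→c1; D→c2.
The unique mutual best reply is (D, c2), giving (14, 15).
R's commitment gain: 14 − 14 = 0.

0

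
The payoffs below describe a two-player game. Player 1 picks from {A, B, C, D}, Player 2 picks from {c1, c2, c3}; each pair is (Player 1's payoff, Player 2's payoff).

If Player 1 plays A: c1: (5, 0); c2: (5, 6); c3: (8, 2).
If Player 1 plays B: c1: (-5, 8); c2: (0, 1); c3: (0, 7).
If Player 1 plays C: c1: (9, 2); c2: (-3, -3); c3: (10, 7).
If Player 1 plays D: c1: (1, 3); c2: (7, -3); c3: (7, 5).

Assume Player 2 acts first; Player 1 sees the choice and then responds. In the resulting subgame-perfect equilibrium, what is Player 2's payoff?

7

Work backward from Player 1's decision.
- c1: Player 1 compares 5, -5, 9, 1 and picks C; Player 2 would get 2.
- c2: Player 1 compares 5, 0, -3, 7 and picks D; Player 2 would get -3.
- c3: Player 1 compares 8, 0, 10, 7 and picks C; Player 2 would get 7.
Player 2's induced payoffs are 2, -3, 7, so Player 2 commits to c3. Subgame-perfect outcome: (C, c3) with payoffs (10, 7).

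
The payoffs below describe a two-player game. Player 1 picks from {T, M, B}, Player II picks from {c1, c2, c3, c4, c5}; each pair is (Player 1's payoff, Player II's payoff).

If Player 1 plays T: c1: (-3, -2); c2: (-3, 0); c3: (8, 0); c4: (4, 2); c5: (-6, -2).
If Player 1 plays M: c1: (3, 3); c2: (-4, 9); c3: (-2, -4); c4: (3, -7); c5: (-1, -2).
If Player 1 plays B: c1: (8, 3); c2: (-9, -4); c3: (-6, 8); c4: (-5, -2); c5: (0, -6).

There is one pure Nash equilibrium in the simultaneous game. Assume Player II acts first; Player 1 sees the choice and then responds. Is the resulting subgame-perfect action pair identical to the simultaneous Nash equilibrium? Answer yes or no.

Backward induction with Player II moving first.
- c1 → Player 1 plays B (best of -3, 3, 8); Player II gets 3.
- c2 → Player 1 plays T (best of -3, -4, -9); Player II gets 0.
- c3 → Player 1 plays T (best of 8, -2, -6); Player II gets 0.
- c4 → Player 1 plays T (best of 4, 3, -5); Player II gets 2.
- c5 → Player 1 plays B (best of -6, -1, 0); Player II gets -6.
Among 3, 0, 0, 2, -6, the best is 3 at c1. Subgame-perfect outcome: (B, c1) with payoffs (8, 3).
For the simultaneous game, intersect best replies.
Player 1's best replies: c1→B; c2→T; c3→T; c4→T; c5→B.
Player II's best replies: T→c4; M→c2; B→c3.
The unique mutual best reply is (T, c4), giving (4, 2).
Sequential outcome (B, c1) differs from the Nash profile (T, c4).

no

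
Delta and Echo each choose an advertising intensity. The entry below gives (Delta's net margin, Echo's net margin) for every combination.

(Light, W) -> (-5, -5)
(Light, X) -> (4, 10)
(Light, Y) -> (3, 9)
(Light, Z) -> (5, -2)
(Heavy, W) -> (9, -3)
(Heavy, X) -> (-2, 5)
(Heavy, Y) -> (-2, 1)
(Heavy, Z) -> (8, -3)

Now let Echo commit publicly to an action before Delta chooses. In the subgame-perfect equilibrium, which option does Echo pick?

Delta best-responds to each possible Echo move:
- W → Delta plays Heavy (best of -5, 9); Echo gets -3.
- X → Delta plays Light (best of 4, -2); Echo gets 10.
- Y → Delta plays Light (best of 3, -2); Echo gets 9.
- Z → Delta plays Heavy (best of 5, 8); Echo gets -3.
Maximizing over -3, 10, 9, -3, Echo chooses X. Subgame-perfect outcome: (Light, X) with payoffs (4, 10).

X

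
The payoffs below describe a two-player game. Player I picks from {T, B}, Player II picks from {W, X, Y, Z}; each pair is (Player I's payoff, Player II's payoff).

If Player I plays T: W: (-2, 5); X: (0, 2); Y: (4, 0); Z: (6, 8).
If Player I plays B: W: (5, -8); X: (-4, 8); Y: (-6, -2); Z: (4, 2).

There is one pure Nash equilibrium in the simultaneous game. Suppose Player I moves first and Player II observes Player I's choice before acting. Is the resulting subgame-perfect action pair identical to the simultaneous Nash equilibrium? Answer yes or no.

yes

Work backward from Player II's decision.
- T: Player II compares 5, 2, 0, 8 and picks Z; Player I would get 6.
- B: Player II compares -8, 8, -2, 2 and picks X; Player I would get -4.
Among 6, -4, the best is 6 at T. Subgame-perfect outcome: (T, Z) with payoffs (6, 8).
Under simultaneous play:
Player I's best replies: W→B; X→T; Y→T; Z→T.
Player II's best replies: T→Z; B→X.
Only (T, Z) has each player best-responding; Nash payoffs (6, 8).
Sequential outcome (T, Z) coincides with the Nash profile (T, Z).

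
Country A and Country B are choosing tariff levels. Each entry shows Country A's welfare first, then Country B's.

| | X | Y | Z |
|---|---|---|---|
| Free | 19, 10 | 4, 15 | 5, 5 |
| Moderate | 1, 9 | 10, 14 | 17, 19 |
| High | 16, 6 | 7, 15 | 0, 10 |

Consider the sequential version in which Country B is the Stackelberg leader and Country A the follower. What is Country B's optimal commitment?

Z

Country A best-responds to each possible Country B move:
- X: Country A compares 19, 1, 16 and picks Free; Country B would get 10.
- Y: Country A compares 4, 10, 7 and picks Moderate; Country B would get 14.
- Z: Country A compares 5, 17, 0 and picks Moderate; Country B would get 19.
Maximizing over 10, 14, 19, Country B chooses Z. Subgame-perfect outcome: (Moderate, Z) with payoffs (17, 19).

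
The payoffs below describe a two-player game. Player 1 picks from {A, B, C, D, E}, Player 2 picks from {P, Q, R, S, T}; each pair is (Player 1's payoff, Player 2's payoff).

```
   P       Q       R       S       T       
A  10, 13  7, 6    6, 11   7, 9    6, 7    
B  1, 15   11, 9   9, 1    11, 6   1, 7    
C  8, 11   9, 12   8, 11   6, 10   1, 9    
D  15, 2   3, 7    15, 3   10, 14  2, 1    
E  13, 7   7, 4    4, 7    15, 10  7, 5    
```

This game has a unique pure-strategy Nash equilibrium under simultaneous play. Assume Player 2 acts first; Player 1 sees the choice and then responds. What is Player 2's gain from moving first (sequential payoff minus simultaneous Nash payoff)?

Solve by backward induction (Player 2 leads).
- P: BR = D, leader payoff 2.
- Q: BR = B, leader payoff 9.
- R: BR = D, leader payoff 3.
- S: BR = E, leader payoff 10.
- T: BR = E, leader payoff 5.
Among 2, 9, 3, 10, 5, the best is 10 at S. Subgame-perfect outcome: (E, S) with payoffs (15, 10).
Now find the simultaneous Nash equilibrium.
Player 1's best replies: P→D; Q→B; R→D; S→E; T→E.
Player 2's best replies: A→P; B→P; C→Q; D→S; E→S.
The unique mutual best reply is (E, S), giving (15, 10).
Player 2's commitment gain: 10 − 10 = 0.

0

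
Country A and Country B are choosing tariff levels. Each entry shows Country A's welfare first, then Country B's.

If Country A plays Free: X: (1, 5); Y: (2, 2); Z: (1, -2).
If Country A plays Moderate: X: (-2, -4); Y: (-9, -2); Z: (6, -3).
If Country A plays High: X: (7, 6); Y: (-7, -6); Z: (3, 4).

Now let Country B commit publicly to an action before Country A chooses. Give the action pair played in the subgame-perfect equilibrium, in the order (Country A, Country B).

Backward induction with Country B moving first.
- X: BR = High, leader payoff 6.
- Y: BR = Free, leader payoff 2.
- Z: BR = Moderate, leader payoff -3.
Maximizing over 6, 2, -3, Country B chooses X. Subgame-perfect outcome: (High, X) with payoffs (7, 6).

(High, X)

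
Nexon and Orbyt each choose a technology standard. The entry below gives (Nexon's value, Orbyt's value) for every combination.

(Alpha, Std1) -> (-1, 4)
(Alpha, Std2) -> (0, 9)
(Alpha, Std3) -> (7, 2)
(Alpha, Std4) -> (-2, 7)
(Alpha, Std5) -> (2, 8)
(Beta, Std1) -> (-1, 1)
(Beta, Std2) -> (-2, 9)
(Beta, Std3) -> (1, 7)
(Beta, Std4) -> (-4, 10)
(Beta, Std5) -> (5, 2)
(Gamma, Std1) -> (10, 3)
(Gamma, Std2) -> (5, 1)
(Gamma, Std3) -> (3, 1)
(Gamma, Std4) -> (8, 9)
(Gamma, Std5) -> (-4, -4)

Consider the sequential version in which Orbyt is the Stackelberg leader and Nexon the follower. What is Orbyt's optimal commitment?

Nexon best-responds to each possible Orbyt move:
- Std1: BR = Gamma, leader payoff 3.
- Std2: BR = Gamma, leader payoff 1.
- Std3: BR = Alpha, leader payoff 2.
- Std4: BR = Gamma, leader payoff 9.
- Std5: BR = Beta, leader payoff 2.
Among 3, 1, 2, 9, 2, the best is 9 at Std4. Subgame-perfect outcome: (Gamma, Std4) with payoffs (8, 9).

Std4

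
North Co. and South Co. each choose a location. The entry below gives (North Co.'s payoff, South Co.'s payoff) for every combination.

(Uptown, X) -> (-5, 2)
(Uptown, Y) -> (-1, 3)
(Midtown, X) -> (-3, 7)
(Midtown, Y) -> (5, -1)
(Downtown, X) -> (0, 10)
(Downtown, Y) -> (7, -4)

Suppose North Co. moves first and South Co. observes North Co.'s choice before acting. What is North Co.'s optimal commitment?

Downtown

Solve by backward induction (North Co. leads).
- Uptown → South Co. plays Y (best of 2, 3); North Co. gets -1.
- Midtown → South Co. plays X (best of 7, -1); North Co. gets -3.
- Downtown → South Co. plays X (best of 10, -4); North Co. gets 0.
Among -1, -3, 0, the best is 0 at Downtown. Subgame-perfect outcome: (Downtown, X) with payoffs (0, 10).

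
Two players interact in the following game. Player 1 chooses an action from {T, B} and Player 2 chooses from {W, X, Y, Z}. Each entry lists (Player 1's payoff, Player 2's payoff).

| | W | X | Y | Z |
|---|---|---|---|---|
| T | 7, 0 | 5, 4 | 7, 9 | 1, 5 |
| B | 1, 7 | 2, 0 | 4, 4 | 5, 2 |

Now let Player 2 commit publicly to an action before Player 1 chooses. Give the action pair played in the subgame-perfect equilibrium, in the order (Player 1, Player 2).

Backward induction with Player 2 moving first.
- W → Player 1 plays T (best of 7, 1); Player 2 gets 0.
- X → Player 1 plays T (best of 5, 2); Player 2 gets 4.
- Y → Player 1 plays T (best of 7, 4); Player 2 gets 9.
- Z → Player 1 plays B (best of 1, 5); Player 2 gets 2.
Maximizing over 0, 4, 9, 2, Player 2 chooses Y. Subgame-perfect outcome: (T, Y) with payoffs (7, 9).

(T, Y)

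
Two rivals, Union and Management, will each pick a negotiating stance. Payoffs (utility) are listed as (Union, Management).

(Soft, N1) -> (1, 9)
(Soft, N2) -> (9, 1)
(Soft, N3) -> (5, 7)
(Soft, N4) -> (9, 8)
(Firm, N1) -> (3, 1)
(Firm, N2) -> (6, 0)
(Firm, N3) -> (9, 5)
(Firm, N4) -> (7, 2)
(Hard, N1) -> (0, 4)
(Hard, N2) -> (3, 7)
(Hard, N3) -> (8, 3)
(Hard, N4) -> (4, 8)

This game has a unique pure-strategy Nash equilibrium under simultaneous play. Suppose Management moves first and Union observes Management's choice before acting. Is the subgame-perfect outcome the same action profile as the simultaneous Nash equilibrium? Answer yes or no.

no

Work backward from Union's decision.
- N1 → Union plays Firm (best of 1, 3, 0); Management gets 1.
- N2 → Union plays Soft (best of 9, 6, 3); Management gets 1.
- N3 → Union plays Firm (best of 5, 9, 8); Management gets 5.
- N4 → Union plays Soft (best of 9, 7, 4); Management gets 8.
Among 1, 1, 5, 8, the best is 8 at N4. Subgame-perfect outcome: (Soft, N4) with payoffs (9, 8).
For the simultaneous game, intersect best replies.
Union's best replies: N1→Firm; N2→Soft; N3→Firm; N4→Soft.
Management's best replies: Soft→N1; Firm→N3; Hard→N4.
Only (Firm, N3) has each player best-responding; Nash payoffs (9, 5).
Sequential outcome (Soft, N4) differs from the Nash profile (Firm, N3).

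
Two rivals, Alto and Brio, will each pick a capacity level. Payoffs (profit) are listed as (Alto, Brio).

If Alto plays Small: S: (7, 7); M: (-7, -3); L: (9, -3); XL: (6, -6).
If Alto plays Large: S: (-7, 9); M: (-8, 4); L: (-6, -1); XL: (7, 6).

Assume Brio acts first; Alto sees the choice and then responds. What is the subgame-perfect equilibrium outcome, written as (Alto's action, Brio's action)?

Backward induction with Brio moving first.
- S: BR = Small, leader payoff 7.
- M: BR = Small, leader payoff -3.
- L: BR = Small, leader payoff -3.
- XL: BR = Large, leader payoff 6.
Brio's induced payoffs are 7, -3, -3, 6, so Brio commits to S. Subgame-perfect outcome: (Small, S) with payoffs (7, 7).

(Small, S)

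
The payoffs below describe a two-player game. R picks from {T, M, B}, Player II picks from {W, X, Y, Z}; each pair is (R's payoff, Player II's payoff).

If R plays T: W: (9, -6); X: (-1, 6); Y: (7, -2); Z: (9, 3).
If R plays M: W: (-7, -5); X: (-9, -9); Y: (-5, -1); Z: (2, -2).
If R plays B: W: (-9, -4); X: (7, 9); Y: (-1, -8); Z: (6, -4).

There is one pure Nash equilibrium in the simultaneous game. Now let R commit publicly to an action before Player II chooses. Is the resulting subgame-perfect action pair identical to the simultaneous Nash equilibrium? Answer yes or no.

Solve by backward induction (R leads).
- T: Player II compares -6, 6, -2, 3 and picks X; R would get -1.
- M: Player II compares -5, -9, -1, -2 and picks Y; R would get -5.
- B: Player II compares -4, 9, -8, -4 and picks X; R would get 7.
Maximizing over -1, -5, 7, R chooses B. Subgame-perfect outcome: (B, X) with payoffs (7, 9).
Now find the simultaneous Nash equilibrium.
R's best replies: W→T; X→B; Y→T; Z→T.
Player II's best replies: T→X; M→Y; B→X.
Only (B, X) has each player best-responding; Nash payoffs (7, 9).
Sequential outcome (B, X) coincides with the Nash profile (B, X).

yes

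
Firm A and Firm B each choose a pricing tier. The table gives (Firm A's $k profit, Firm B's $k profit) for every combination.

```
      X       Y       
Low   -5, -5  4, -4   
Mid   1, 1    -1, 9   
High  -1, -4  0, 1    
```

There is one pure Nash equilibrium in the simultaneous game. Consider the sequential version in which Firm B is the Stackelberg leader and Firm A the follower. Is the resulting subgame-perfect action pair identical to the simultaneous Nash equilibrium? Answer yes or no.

Backward induction with Firm B moving first.
- X: Firm A compares -5, 1, -1 and picks Mid; Firm B would get 1.
- Y: Firm A compares 4, -1, 0 and picks Low; Firm B would get -4.
Among 1, -4, the best is 1 at X. Subgame-perfect outcome: (Mid, X) with payoffs (1, 1).
Under simultaneous play:
Firm A's best replies: X→Mid; Y→Low.
Firm B's best replies: Low→Y; Mid→Y; High→Y.
The unique mutual best reply is (Low, Y), giving (4, -4).
Sequential outcome (Mid, X) differs from the Nash profile (Low, Y).

no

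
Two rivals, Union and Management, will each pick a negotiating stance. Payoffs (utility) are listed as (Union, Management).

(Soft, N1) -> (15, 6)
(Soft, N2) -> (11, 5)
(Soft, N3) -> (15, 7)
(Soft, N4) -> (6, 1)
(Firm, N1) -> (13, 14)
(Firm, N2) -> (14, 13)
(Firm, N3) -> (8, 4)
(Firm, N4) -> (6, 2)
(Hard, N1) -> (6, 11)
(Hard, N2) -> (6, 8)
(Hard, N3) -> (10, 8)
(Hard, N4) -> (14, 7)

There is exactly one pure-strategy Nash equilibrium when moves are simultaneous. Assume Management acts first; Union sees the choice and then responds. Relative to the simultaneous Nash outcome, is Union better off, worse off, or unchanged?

worse off

Work backward from Union's decision.
- N1: BR = Soft, leader payoff 6.
- N2: BR = Firm, leader payoff 13.
- N3: BR = Soft, leader payoff 7.
- N4: BR = Hard, leader payoff 7.
Among 6, 13, 7, 7, the best is 13 at N2. Subgame-perfect outcome: (Firm, N2) with payoffs (14, 13).
Now find the simultaneous Nash equilibrium.
Union's best replies: N1→Soft; N2→Firm; N3→Soft; N4→Hard.
Management's best replies: Soft→N3; Firm→N1; Hard→N1.
The unique mutual best reply is (Soft, N3), giving (15, 7).
Union earns 14 sequentially versus 15 at the Nash outcome: worse off.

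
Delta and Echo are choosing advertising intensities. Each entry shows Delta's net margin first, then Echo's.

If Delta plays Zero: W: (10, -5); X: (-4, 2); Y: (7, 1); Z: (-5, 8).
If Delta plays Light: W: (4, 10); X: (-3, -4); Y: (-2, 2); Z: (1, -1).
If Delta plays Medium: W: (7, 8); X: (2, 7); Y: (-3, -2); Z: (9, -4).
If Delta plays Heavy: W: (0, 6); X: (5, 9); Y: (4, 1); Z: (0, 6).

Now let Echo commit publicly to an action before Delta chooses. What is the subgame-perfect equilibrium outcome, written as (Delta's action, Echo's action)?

(Heavy, X)

Delta best-responds to each possible Echo move:
- W: BR = Zero, leader payoff -5.
- X: BR = Heavy, leader payoff 9.
- Y: BR = Zero, leader payoff 1.
- Z: BR = Medium, leader payoff -4.
Echo's induced payoffs are -5, 9, 1, -4, so Echo commits to X. Subgame-perfect outcome: (Heavy, X) with payoffs (5, 9).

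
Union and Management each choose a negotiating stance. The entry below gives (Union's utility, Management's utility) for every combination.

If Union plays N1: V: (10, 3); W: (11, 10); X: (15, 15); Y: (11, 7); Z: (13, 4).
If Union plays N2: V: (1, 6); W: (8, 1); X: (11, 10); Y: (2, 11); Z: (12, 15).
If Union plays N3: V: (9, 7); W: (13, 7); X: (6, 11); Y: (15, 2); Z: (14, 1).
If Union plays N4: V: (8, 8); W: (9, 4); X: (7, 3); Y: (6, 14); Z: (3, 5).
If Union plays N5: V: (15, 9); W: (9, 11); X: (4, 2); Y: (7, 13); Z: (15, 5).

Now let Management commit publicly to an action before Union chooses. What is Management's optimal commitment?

X

Union best-responds to each possible Management move:
- V: Union compares 10, 1, 9, 8, 15 and picks N5; Management would get 9.
- W: Union compares 11, 8, 13, 9, 9 and picks N3; Management would get 7.
- X: Union compares 15, 11, 6, 7, 4 and picks N1; Management would get 15.
- Y: Union compares 11, 2, 15, 6, 7 and picks N3; Management would get 2.
- Z: Union compares 13, 12, 14, 3, 15 and picks N5; Management would get 5.
Management's induced payoffs are 9, 7, 15, 2, 5, so Management commits to X. Subgame-perfect outcome: (N1, X) with payoffs (15, 15).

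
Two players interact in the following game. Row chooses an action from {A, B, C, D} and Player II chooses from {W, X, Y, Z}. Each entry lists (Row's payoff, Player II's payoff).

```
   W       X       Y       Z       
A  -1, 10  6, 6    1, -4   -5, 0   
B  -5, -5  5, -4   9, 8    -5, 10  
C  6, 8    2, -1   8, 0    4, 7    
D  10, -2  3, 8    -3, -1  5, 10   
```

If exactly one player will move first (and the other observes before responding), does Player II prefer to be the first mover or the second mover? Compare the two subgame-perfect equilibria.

If Row leads: Player II's best replies are A→W, B→Z, C→W, D→Z; Row's induced payoffs -1, -5, 6, 5; outcome (C, W), payoffs (6, 8).
If Player II leads: Row's best replies are W→D, X→A, Y→B, Z→D; Player II's induced payoffs -2, 6, 8, 10; outcome (D, Z), payoffs (5, 10).
Player II gets 10 moving first and 8 moving second, so Player II prefers to move first.

first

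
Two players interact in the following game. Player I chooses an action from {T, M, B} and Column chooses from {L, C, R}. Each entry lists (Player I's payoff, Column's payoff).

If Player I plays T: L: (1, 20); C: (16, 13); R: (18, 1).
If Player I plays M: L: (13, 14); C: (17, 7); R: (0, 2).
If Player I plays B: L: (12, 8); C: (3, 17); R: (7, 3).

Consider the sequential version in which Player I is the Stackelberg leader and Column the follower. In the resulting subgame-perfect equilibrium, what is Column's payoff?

14

Work backward from Column's decision.
- T → Column plays L (best of 20, 13, 1); Player I gets 1.
- M → Column plays L (best of 14, 7, 2); Player I gets 13.
- B → Column plays C (best of 8, 17, 3); Player I gets 3.
Player I's induced payoffs are 1, 13, 3, so Player I commits to M. Subgame-perfect outcome: (M, L) with payoffs (13, 14).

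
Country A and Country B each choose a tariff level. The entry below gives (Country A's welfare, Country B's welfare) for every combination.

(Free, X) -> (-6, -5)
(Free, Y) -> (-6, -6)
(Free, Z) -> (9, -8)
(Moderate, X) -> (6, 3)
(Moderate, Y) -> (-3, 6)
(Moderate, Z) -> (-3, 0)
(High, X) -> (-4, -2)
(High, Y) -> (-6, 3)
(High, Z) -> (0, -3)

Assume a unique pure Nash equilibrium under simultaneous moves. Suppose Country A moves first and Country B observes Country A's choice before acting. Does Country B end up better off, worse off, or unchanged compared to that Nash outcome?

Work backward from Country B's decision.
- Free: Country B compares -5, -6, -8 and picks X; Country A would get -6.
- Moderate: Country B compares 3, 6, 0 and picks Y; Country A would get -3.
- High: Country B compares -2, 3, -3 and picks Y; Country A would get -6.
Maximizing over -6, -3, -6, Country A chooses Moderate. Subgame-perfect outcome: (Moderate, Y) with payoffs (-3, 6).
For the simultaneous game, intersect best replies.
Country A's best replies: X→Moderate; Y→Moderate; Z→Free.
Country B's best replies: Free→X; Moderate→Y; High→Y.
Only (Moderate, Y) has each player best-responding; Nash payoffs (-3, 6).
Country B earns 6 sequentially versus 6 at the Nash outcome: unchanged.

unchanged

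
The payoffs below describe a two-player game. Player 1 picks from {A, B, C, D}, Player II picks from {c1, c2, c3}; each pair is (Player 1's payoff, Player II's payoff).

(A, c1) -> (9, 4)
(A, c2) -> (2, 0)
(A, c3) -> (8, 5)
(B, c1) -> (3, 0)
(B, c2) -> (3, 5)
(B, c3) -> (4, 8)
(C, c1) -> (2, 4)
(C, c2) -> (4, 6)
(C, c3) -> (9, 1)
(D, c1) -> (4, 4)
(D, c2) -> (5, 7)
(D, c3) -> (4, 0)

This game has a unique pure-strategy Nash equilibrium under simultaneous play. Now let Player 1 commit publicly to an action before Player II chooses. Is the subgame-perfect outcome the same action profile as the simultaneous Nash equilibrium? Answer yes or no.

Backward induction with Player 1 moving first.
- A: BR = c3, leader payoff 8.
- B: BR = c3, leader payoff 4.
- C: BR = c2, leader payoff 4.
- D: BR = c2, leader payoff 5.
Among 8, 4, 4, 5, the best is 8 at A. Subgame-perfect outcome: (A, c3) with payoffs (8, 5).
Under simultaneous play:
Player 1's best replies: c1→A; c2→D; c3→C.
Player II's best replies: A→c3; B→c3; C→c2; D→c2.
The unique mutual best reply is (D, c2), giving (5, 7).
Sequential outcome (A, c3) differs from the Nash profile (D, c2).

no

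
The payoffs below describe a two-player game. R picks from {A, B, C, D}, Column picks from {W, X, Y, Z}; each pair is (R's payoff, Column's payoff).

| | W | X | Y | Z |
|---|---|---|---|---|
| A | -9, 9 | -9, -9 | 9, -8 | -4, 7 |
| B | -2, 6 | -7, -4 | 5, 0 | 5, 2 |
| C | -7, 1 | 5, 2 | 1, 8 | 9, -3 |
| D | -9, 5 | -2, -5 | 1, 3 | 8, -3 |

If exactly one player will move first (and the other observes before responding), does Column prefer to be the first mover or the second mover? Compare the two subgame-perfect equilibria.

second

If R leads: Column's best replies are A→W, B→W, C→Y, D→W; R's induced payoffs -9, -2, 1, -9; outcome (C, Y), payoffs (1, 8).
If Column leads: R's best replies are W→B, X→C, Y→A, Z→C; Column's induced payoffs 6, 2, -8, -3; outcome (B, W), payoffs (-2, 6).
Column gets 6 moving first and 8 moving second, so Column prefers to move second.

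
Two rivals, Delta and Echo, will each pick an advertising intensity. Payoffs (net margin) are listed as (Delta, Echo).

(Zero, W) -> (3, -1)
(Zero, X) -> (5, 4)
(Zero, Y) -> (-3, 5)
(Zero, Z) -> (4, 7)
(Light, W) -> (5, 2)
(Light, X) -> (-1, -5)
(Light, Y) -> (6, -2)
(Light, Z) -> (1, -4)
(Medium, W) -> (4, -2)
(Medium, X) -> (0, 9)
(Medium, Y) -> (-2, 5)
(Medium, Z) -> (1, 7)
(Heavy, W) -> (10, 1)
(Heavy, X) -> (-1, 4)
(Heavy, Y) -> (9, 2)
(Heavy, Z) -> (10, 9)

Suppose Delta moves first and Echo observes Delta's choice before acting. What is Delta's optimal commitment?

Heavy

Backward induction with Delta moving first.
- Zero: Echo compares -1, 4, 5, 7 and picks Z; Delta would get 4.
- Light: Echo compares 2, -5, -2, -4 and picks W; Delta would get 5.
- Medium: Echo compares -2, 9, 5, 7 and picks X; Delta would get 0.
- Heavy: Echo compares 1, 4, 2, 9 and picks Z; Delta would get 10.
Among 4, 5, 0, 10, the best is 10 at Heavy. Subgame-perfect outcome: (Heavy, Z) with payoffs (10, 9).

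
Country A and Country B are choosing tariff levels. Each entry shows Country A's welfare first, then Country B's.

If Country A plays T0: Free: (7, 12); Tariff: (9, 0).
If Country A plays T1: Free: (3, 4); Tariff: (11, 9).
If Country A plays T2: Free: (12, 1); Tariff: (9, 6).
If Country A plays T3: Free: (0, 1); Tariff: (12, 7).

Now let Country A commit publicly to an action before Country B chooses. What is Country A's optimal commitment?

Solve by backward induction (Country A leads).
- T0: Country B compares 12, 0 and picks Free; Country A would get 7.
- T1: Country B compares 4, 9 and picks Tariff; Country A would get 11.
- T2: Country B compares 1, 6 and picks Tariff; Country A would get 9.
- T3: Country B compares 1, 7 and picks Tariff; Country A would get 12.
Maximizing over 7, 11, 9, 12, Country A chooses T3. Subgame-perfect outcome: (T3, Tariff) with payoffs (12, 7).

T3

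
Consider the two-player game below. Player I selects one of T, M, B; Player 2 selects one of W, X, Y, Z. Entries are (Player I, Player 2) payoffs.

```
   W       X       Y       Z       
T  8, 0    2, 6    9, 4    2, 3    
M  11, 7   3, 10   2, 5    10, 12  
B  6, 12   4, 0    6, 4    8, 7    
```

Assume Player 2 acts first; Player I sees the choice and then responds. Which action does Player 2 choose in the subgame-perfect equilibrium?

Backward induction with Player 2 moving first.
- W: Player I compares 8, 11, 6 and picks M; Player 2 would get 7.
- X: Player I compares 2, 3, 4 and picks B; Player 2 would get 0.
- Y: Player I compares 9, 2, 6 and picks T; Player 2 would get 4.
- Z: Player I compares 2, 10, 8 and picks M; Player 2 would get 12.
Maximizing over 7, 0, 4, 12, Player 2 chooses Z. Subgame-perfect outcome: (M, Z) with payoffs (10, 12).

Z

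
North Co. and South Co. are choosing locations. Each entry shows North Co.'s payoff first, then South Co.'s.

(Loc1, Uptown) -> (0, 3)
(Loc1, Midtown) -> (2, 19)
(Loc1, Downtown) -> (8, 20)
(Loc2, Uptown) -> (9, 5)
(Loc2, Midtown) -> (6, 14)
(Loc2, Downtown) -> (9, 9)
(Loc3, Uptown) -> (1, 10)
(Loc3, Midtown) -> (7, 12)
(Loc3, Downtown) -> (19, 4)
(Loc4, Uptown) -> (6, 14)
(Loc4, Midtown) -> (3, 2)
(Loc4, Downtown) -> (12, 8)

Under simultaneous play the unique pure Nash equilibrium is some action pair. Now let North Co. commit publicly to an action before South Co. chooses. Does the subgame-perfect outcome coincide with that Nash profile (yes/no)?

no

Solve by backward induction (North Co. leads).
- Loc1: BR = Downtown, leader payoff 8.
- Loc2: BR = Midtown, leader payoff 6.
- Loc3: BR = Midtown, leader payoff 7.
- Loc4: BR = Uptown, leader payoff 6.
North Co.'s induced payoffs are 8, 6, 7, 6, so North Co. commits to Loc1. Subgame-perfect outcome: (Loc1, Downtown) with payoffs (8, 20).
For the simultaneous game, intersect best replies.
North Co.'s best replies: Uptown→Loc2; Midtown→Loc3; Downtown→Loc3.
South Co.'s best replies: Loc1→Downtown; Loc2→Midtown; Loc3→Midtown; Loc4→Uptown.
Only (Loc3, Midtown) has each player best-responding; Nash payoffs (7, 12).
Sequential outcome (Loc1, Downtown) differs from the Nash profile (Loc3, Midtown).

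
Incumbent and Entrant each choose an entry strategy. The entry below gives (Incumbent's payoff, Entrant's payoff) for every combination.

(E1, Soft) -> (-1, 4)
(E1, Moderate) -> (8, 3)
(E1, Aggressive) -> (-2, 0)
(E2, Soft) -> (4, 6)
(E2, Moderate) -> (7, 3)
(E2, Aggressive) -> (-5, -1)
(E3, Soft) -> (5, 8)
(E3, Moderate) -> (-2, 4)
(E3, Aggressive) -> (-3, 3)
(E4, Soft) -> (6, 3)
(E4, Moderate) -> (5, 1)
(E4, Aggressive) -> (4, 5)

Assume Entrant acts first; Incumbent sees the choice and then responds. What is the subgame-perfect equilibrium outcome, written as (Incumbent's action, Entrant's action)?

(E4, Aggressive)

Incumbent best-responds to each possible Entrant move:
- Soft → Incumbent plays E4 (best of -1, 4, 5, 6); Entrant gets 3.
- Moderate → Incumbent plays E1 (best of 8, 7, -2, 5); Entrant gets 3.
- Aggressive → Incumbent plays E4 (best of -2, -5, -3, 4); Entrant gets 5.
Among 3, 3, 5, the best is 5 at Aggressive. Subgame-perfect outcome: (E4, Aggressive) with payoffs (4, 5).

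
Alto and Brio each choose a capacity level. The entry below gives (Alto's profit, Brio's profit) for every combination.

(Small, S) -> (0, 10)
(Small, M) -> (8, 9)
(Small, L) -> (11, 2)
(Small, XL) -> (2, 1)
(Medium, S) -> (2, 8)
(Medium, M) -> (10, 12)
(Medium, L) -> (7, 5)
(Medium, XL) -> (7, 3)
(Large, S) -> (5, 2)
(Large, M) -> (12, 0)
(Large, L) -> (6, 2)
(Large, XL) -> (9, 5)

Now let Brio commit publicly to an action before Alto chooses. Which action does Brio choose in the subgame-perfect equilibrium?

Work backward from Alto's decision.
- S: BR = Large, leader payoff 2.
- M: BR = Large, leader payoff 0.
- L: BR = Small, leader payoff 2.
- XL: BR = Large, leader payoff 5.
Brio's induced payoffs are 2, 0, 2, 5, so Brio commits to XL. Subgame-perfect outcome: (Large, XL) with payoffs (9, 5).

XL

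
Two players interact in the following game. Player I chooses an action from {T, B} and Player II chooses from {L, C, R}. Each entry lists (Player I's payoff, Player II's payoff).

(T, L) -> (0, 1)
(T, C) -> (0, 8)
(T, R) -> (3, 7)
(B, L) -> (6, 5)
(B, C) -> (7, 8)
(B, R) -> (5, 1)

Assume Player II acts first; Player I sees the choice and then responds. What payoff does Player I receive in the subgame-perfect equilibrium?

Solve by backward induction (Player II leads).
- L: BR = B, leader payoff 5.
- C: BR = B, leader payoff 8.
- R: BR = B, leader payoff 1.
Maximizing over 5, 8, 1, Player II chooses C. Subgame-perfect outcome: (B, C) with payoffs (7, 8).

7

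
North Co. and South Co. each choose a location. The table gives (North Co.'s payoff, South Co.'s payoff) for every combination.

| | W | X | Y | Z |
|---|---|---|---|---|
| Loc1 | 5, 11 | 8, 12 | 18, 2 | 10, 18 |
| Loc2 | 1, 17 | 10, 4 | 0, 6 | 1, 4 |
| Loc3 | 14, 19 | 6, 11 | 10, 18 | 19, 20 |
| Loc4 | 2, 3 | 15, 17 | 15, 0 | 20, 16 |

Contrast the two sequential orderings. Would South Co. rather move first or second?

second

If North Co. leads: South Co.'s best replies are Loc1→Z, Loc2→W, Loc3→Z, Loc4→X; North Co.'s induced payoffs 10, 1, 19, 15; outcome (Loc3, Z), payoffs (19, 20).
If South Co. leads: North Co.'s best replies are W→Loc3, X→Loc4, Y→Loc1, Z→Loc4; South Co.'s induced payoffs 19, 17, 2, 16; outcome (Loc3, W), payoffs (14, 19).
South Co. gets 19 moving first and 20 moving second, so South Co. prefers to move second.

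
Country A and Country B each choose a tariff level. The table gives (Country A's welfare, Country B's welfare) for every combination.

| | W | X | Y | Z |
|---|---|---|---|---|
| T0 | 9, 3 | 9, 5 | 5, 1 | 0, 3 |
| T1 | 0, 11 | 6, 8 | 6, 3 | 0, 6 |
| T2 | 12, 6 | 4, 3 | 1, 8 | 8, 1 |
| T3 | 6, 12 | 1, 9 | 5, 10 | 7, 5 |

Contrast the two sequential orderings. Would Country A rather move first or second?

If Country A leads: Country B's best replies are T0→X, T1→W, T2→Y, T3→W; Country A's induced payoffs 9, 0, 1, 6; outcome (T0, X), payoffs (9, 5).
If Country B leads: Country A's best replies are W→T2, X→T0, Y→T1, Z→T2; Country B's induced payoffs 6, 5, 3, 1; outcome (T2, W), payoffs (12, 6).
Country A gets 9 moving first and 12 moving second, so Country A prefers to move second.

second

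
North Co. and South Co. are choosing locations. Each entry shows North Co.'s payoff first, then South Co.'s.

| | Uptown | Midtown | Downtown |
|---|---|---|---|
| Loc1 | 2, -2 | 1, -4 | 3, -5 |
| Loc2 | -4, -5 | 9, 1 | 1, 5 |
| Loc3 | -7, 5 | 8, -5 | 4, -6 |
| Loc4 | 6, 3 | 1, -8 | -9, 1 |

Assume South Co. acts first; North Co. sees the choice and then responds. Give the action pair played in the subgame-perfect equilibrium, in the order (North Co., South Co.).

(Loc4, Uptown)

Work backward from North Co.'s decision.
- Uptown → North Co. plays Loc4 (best of 2, -4, -7, 6); South Co. gets 3.
- Midtown → North Co. plays Loc2 (best of 1, 9, 8, 1); South Co. gets 1.
- Downtown → North Co. plays Loc3 (best of 3, 1, 4, -9); South Co. gets -6.
South Co.'s induced payoffs are 3, 1, -6, so South Co. commits to Uptown. Subgame-perfect outcome: (Loc4, Uptown) with payoffs (6, 3).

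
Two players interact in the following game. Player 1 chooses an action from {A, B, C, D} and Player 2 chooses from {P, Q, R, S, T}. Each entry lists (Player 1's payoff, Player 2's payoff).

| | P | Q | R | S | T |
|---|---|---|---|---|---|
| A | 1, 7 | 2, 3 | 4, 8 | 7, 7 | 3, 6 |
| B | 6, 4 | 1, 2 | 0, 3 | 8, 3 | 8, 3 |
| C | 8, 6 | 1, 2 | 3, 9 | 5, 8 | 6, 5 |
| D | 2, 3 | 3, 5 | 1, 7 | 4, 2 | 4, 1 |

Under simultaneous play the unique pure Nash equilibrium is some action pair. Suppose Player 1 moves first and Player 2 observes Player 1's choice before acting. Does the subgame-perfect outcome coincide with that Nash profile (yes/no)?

no

Player 2 best-responds to each possible Player 1 move:
- A: Player 2 compares 7, 3, 8, 7, 6 and picks R; Player 1 would get 4.
- B: Player 2 compares 4, 2, 3, 3, 3 and picks P; Player 1 would get 6.
- C: Player 2 compares 6, 2, 9, 8, 5 and picks R; Player 1 would get 3.
- D: Player 2 compares 3, 5, 7, 2, 1 and picks R; Player 1 would get 1.
Player 1's induced payoffs are 4, 6, 3, 1, so Player 1 commits to B. Subgame-perfect outcome: (B, P) with payoffs (6, 4).
Now find the simultaneous Nash equilibrium.
Player 1's best replies: P→C; Q→D; R→A; S→B; T→B.
Player 2's best replies: A→R; B→P; C→R; D→R.
Only (A, R) has each player best-responding; Nash payoffs (4, 8).
Sequential outcome (B, P) differs from the Nash profile (A, R).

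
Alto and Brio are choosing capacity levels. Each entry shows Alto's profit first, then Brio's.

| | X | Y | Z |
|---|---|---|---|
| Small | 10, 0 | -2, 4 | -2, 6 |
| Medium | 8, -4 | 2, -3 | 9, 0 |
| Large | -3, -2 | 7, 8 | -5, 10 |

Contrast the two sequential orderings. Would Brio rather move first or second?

If Alto leads: Brio's best replies are Small→Z, Medium→Z, Large→Z; Alto's induced payoffs -2, 9, -5; outcome (Medium, Z), payoffs (9, 0).
If Brio leads: Alto's best replies are X→Small, Y→Large, Z→Medium; Brio's induced payoffs 0, 8, 0; outcome (Large, Y), payoffs (7, 8).
Brio gets 8 moving first and 0 moving second, so Brio prefers to move first.

first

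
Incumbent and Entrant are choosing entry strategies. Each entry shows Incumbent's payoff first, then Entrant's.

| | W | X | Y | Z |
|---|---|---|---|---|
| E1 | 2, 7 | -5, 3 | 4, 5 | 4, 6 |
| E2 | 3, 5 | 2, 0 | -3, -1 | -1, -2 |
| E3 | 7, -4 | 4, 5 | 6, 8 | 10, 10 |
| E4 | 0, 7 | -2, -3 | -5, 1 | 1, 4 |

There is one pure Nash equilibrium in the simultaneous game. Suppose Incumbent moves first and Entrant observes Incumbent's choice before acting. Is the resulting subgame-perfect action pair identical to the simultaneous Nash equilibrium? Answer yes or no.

yes

Solve by backward induction (Incumbent leads).
- E1: BR = W, leader payoff 2.
- E2: BR = W, leader payoff 3.
- E3: BR = Z, leader payoff 10.
- E4: BR = W, leader payoff 0.
Among 2, 3, 10, 0, the best is 10 at E3. Subgame-perfect outcome: (E3, Z) with payoffs (10, 10).
Under simultaneous play:
Incumbent's best replies: W→E3; X→E3; Y→E3; Z→E3.
Entrant's best replies: E1→W; E2→W; E3→Z; E4→W.
Only (E3, Z) has each player best-responding; Nash payoffs (10, 10).
Sequential outcome (E3, Z) coincides with the Nash profile (E3, Z).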